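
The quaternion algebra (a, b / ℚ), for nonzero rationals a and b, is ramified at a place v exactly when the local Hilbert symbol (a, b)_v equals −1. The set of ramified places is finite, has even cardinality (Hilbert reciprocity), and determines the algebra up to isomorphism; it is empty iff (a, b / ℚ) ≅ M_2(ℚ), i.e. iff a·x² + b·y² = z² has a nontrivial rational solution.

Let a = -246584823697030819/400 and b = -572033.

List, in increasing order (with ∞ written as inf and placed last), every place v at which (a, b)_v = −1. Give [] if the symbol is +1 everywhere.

Mod squares: a ≡ -91, b ≡ -572033. Check v ∈ {∞, 2, 5, 7, 11, 13, 17, 19, 23}.
v=∞: -91 < 0 and -572033 < 0  ⇒  (a,b)_∞ = -1.
v=23: a=23^2·(≡2), b=23^1·(≡15) mod 23; (2|23)=+1, (15|23)=-1; (−1)^{2·1·11}·(+1)^1·(-1)^2 = +1.
v=2: v_2(a)=-4, v_2(b)=0; units ≡ 5, 7 (mod 8); ε·ε+αω+βω = 0·1+-4·0+0·1 ≡ 0  ⇒  (a,b)_2 = +1.
v=19: a=19^2·(≡11), b=19^1·(≡8) mod 19; (11|19)=+1, (8|19)=-1; (−1)^{2·1·9}·(+1)^1·(-1)^2 = +1.
v=13: a=13^3·(≡8), b=13^0·(≡6) mod 13; (8|13)=-1, (6|13)=-1; (−1)^{3·0·6}·(-1)^0·(-1)^3 = -1.
v=5: a=5^-2·(≡1), b=5^0·(≡2) mod 5; (1|5)=+1, (2|5)=-1; (−1)^{-2·0·2}·(+1)^0·(-1)^-2 = +1.
v=7: a=7^5·(≡1), b=7^1·(≡6) mod 7; (1|7)=+1, (6|7)=-1; (−1)^{5·1·3}·(+1)^1·(-1)^5 = +1.
v=11: a=11^2·(≡10), b=11^1·(≡5) mod 11; (10|11)=-1, (5|11)=+1; (−1)^{2·1·5}·(-1)^1·(+1)^2 = -1.
v=17: a=17^2·(≡3), b=17^1·(≡11) mod 17; (3|17)=-1, (11|17)=-1; (−1)^{2·1·8}·(-1)^1·(-1)^2 = -1.
|Ram(-91, -572033)| = 4, even; anisotropic at {11, 13, 17, ∞}.

[11, 13, 17, inf]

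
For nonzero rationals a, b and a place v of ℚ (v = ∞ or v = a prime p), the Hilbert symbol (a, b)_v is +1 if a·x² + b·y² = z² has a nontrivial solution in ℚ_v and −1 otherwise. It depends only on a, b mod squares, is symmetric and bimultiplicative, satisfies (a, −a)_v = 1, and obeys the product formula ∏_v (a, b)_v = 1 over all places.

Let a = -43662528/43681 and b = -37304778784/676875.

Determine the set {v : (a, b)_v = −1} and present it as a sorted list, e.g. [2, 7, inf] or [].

[2, 7, 13, inf]

Mod squares: a ≡ -1547, b ≡ -102. Check v ∈ {∞, 2, 3, 5, 7, 11, 13, 17, 19}.
v=2: v_2(a)=6, v_2(b)=5; units ≡ 5, 5 (mod 8); ε·ε+αω+βω = 0·0+6·1+5·1 ≡ 1  ⇒  (a,b)_2 = -1.
v=7: a=7^3·(≡6), b=7^4·(≡3) mod 7; (6|7)=-1, (3|7)=-1; (−1)^{3·4·3}·(-1)^4·(-1)^3 = -1.
v=∞: -1547 < 0 and -102 < 0  ⇒  (a,b)_∞ = -1.
v=5: a=5^0·(≡2), b=5^-4·(≡2) mod 5; (2|5)=-1, (2|5)=-1; (−1)^{0·-4·2}·(-1)^-4·(-1)^0 = +1.
v=13: a=13^1·(≡11), b=13^4·(≡11) mod 13; (11|13)=-1, (11|13)=-1; (−1)^{1·4·6}·(-1)^4·(-1)^1 = -1.
v=3: a=3^2·(≡1), b=3^-1·(≡2) mod 3; (1|3)=+1, (2|3)=-1; (−1)^{2·-1·1}·(+1)^-1·(-1)^2 = +1.
v=11: a=11^-2·(≡4), b=11^0·(≡2) mod 11; (4|11)=+1, (2|11)=-1; (−1)^{-2·0·5}·(+1)^0·(-1)^-2 = +1.
v=19: a=19^-2·(≡6), b=19^-2·(≡18) mod 19; (6|19)=+1, (18|19)=-1; (−1)^{-2·-2·9}·(+1)^-2·(-1)^-2 = +1.
v=17: a=17^1·(≡14), b=17^1·(≡14) mod 17; (14|17)=-1, (14|17)=-1; (−1)^{1·1·8}·(-1)^1·(-1)^1 = +1.
(-1547, -102 / ℚ) ramifies at {2, 7, 13, ∞}: a division algebra.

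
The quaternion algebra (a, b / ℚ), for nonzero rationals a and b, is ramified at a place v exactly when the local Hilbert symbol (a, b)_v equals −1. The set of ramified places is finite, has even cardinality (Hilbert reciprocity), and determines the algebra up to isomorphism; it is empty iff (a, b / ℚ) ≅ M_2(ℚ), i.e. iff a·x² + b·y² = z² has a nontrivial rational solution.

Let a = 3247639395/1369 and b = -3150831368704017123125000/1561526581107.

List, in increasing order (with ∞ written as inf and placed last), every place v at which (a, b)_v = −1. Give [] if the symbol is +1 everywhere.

Mod squares: a ≡ 195, b ≡ -2310. Check v ∈ {∞, 2, 3, 5, 7, 11, 13, 17, 31, 37, 53}.
v=31: a=31^0·(≡7), b=31^-2·(≡24) mod 31; (7|31)=+1, (24|31)=-1; (−1)^{0·-2·15}·(+1)^-2·(-1)^0 = +1.
v=17: a=17^0·(≡16), b=17^-2·(≡9) mod 17; (16|17)=+1, (9|17)=+1; (−1)^{0·-2·8}·(+1)^-2·(+1)^0 = +1.
v=∞: 195 > 0 and -2310 < 0  ⇒  (a,b)_∞ = +1.
v=5: a=5^1·(≡1), b=5^7·(≡2) mod 5; (1|5)=+1, (2|5)=-1; (−1)^{1·7·2}·(+1)^7·(-1)^1 = -1.
v=37: a=37^-2·(≡26), b=37^-4·(≡4) mod 37; (26|37)=+1, (4|37)=+1; (−1)^{-2·-4·18}·(+1)^-4·(+1)^-2 = +1.
v=53: a=53^2·(≡28), b=53^4·(≡22) mod 53; (28|53)=+1, (22|53)=-1; (−1)^{2·4·26}·(+1)^4·(-1)^2 = +1.
v=2: v_2(a)=0, v_2(b)=3; units ≡ 3, 5 (mod 8); ε·ε+αω+βω = 1·0+0·1+3·1 ≡ 1  ⇒  (a,b)_2 = -1.
v=7: a=7^2·(≡6), b=7^5·(≡5) mod 7; (6|7)=-1, (5|7)=-1; (−1)^{2·5·3}·(-1)^5·(-1)^2 = -1.
v=11: a=11^2·(≡10), b=11^3·(≡8) mod 11; (10|11)=-1, (8|11)=-1; (−1)^{2·3·5}·(-1)^3·(-1)^2 = -1.
v=3: a=3^1·(≡2), b=3^-1·(≡1) mod 3; (2|3)=-1, (1|3)=+1; (−1)^{1·-1·1}·(-1)^-1·(+1)^1 = +1.
v=13: a=13^1·(≡7), b=13^4·(≡10) mod 13; (7|13)=-1, (10|13)=+1; (−1)^{1·4·6}·(-1)^4·(+1)^1 = +1.
|Ram(195, -2310)| = 4, even; anisotropic at {2, 5, 7, 11}.

[2, 5, 7, 11]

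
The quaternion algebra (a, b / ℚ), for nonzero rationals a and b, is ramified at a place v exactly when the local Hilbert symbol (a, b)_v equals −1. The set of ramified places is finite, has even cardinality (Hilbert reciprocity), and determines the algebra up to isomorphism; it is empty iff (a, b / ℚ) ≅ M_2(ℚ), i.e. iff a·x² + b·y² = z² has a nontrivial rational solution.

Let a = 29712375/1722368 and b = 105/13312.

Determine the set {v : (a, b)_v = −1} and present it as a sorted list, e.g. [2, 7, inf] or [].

[2, 3, 7, 13]

Mod squares: a ≡ 110, b ≡ 1365. Check v ∈ {∞, 2, 3, 5, 7, 11, 13, 29}.
v=5: a=5^3·(≡3), b=5^1·(≡3) mod 5; (3|5)=-1, (3|5)=-1; (−1)^{3·1·2}·(-1)^1·(-1)^3 = +1.
v=∞: 110 > 0 and 1365 > 0  ⇒  (a,b)_∞ = +1.
v=2: v_2(a)=-11, v_2(b)=-10; units ≡ 7, 5 (mod 8); ε·ε+αω+βω = 1·0+-11·1+-10·0 ≡ 1  ⇒  (a,b)_2 = -1.
v=29: a=29^-2·(≡22), b=29^0·(≡18) mod 29; (22|29)=+1, (18|29)=-1; (−1)^{-2·0·14}·(+1)^0·(-1)^-2 = +1.
v=13: a=13^0·(≡11), b=13^-1·(≡4) mod 13; (11|13)=-1, (4|13)=+1; (−1)^{0·-1·6}·(-1)^-1·(+1)^0 = -1.
v=11: a=11^1·(≡2), b=11^0·(≡3) mod 11; (2|11)=-1, (3|11)=+1; (−1)^{1·0·5}·(-1)^0·(+1)^1 = +1.
v=3: a=3^2·(≡2), b=3^1·(≡2) mod 3; (2|3)=-1, (2|3)=-1; (−1)^{2·1·1}·(-1)^1·(-1)^2 = -1.
v=7: a=7^4·(≡5), b=7^1·(≡3) mod 7; (5|7)=-1, (3|7)=-1; (−1)^{4·1·3}·(-1)^1·(-1)^4 = -1.
|Ram(110, 1365)| = 4, even; anisotropic at {2, 3, 7, 13}.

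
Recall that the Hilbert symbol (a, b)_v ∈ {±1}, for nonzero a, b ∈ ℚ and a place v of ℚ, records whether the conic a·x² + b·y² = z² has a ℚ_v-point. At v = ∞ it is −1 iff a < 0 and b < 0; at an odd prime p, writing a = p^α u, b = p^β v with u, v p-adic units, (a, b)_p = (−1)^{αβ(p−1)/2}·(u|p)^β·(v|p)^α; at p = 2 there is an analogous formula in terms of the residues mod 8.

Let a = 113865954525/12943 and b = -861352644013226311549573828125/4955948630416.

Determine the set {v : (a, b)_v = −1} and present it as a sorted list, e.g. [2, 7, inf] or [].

Mod squares: a ≡ 52003, b ≡ -7429. Check v ∈ {∞, 2, 3, 5, 7, 17, 19, 23, 29, 43}.
v=43: a=43^-2·(≡25), b=43^-6·(≡6) mod 43; (25|43)=+1, (6|43)=+1; (−1)^{-2·-6·21}·(+1)^-6·(+1)^-2 = +1.
v=29: a=29^2·(≡4), b=29^6·(≡7) mod 29; (4|29)=+1, (7|29)=+1; (−1)^{2·6·14}·(+1)^6·(+1)^2 = +1.
v=∞: 52003 > 0 and -7429 < 0  ⇒  (a,b)_∞ = +1.
v=3: a=3^6·(≡1), b=3^14·(≡2) mod 3; (1|3)=+1, (2|3)=-1; (−1)^{6·14·1}·(+1)^14·(-1)^6 = +1.
v=2: v_2(a)=0, v_2(b)=-4; units ≡ 3, 3 (mod 8); ε·ε+αω+βω = 1·1+0·1+-4·1 ≡ 1  ⇒  (a,b)_2 = -1.
v=17: a=17^1·(≡16), b=17^3·(≡7) mod 17; (16|17)=+1, (7|17)=-1; (−1)^{1·3·8}·(+1)^3·(-1)^1 = -1.
v=5: a=5^2·(≡2), b=5^8·(≡1) mod 5; (2|5)=-1, (1|5)=+1; (−1)^{2·8·2}·(-1)^8·(+1)^2 = +1.
v=7: a=7^-1·(≡1), b=7^-2·(≡6) mod 7; (1|7)=+1, (6|7)=-1; (−1)^{-1·-2·3}·(+1)^-2·(-1)^-1 = -1.
v=23: a=23^1·(≡15), b=23^1·(≡22) mod 23; (15|23)=-1, (22|23)=-1; (−1)^{1·1·11}·(-1)^1·(-1)^1 = -1.
v=19: a=19^1·(≡17), b=19^3·(≡10) mod 19; (17|19)=+1, (10|19)=-1; (−1)^{1·3·9}·(+1)^3·(-1)^1 = +1.
(52003, -7429 / ℚ) ramifies at {2, 7, 17, 23}: a division algebra.

[2, 7, 17, 23]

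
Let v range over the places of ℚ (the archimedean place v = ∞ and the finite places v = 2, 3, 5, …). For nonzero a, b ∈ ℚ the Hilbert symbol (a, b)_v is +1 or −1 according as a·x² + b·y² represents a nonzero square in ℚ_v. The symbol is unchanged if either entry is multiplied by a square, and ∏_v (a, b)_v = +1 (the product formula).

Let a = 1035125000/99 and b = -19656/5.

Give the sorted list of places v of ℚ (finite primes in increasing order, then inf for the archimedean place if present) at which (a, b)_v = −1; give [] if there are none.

[2, 5]

(a, b) ≡ (22, -2730) mod (ℚ^×)²; places V = {2, 3, 5, 7, 11, 13, ∞}.
(a,b)_2: α=3, β=3; u≡3, v≡3 (mod 8); ε(u)ε(v)=1·1, αω(v)=3·1, βω(u)=3·1; sum ≡ 1  ⇒  -1.
(a,b)_13: α=2, u≡3; β=1, v≡7 (mod 13); (3|13)=+1, (7|13)=-1; sign (−1)^0·+1^1·-1^2 = +1.
(a,b)_∞: sgn(22)=+, sgn(-2730)=−, so +1.
(a,b)_7: α=2, u≡1; β=1, v≡4 (mod 7); (1|7)=+1, (4|7)=+1; sign (−1)^0·+1^1·+1^2 = +1.
(a,b)_3: α=-2, u≡1; β=3, v≡2 (mod 3); (1|3)=+1, (2|3)=-1; sign (−1)^0·+1^3·-1^-2 = +1.
(a,b)_5: α=6, u≡2; β=-1, v≡4 (mod 5); (2|5)=-1, (4|5)=+1; sign (−1)^0·-1^-1·+1^6 = -1.
(a,b)_11: α=-1, u≡7; β=0, v≡9 (mod 11); (7|11)=-1, (9|11)=+1; sign (−1)^0·-1^0·+1^-1 = +1.
Ram(22, -2730) = {2, 5}; no ℚ_2-point on the conic.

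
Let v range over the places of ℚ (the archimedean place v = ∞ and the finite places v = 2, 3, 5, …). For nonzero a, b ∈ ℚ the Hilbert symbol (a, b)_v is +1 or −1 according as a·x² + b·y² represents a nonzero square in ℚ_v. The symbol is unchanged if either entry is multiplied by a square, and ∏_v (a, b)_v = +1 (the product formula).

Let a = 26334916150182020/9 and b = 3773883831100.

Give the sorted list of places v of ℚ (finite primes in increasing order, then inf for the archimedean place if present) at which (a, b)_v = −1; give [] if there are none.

Mod squares: a ≡ 5408105, b ≡ 31. Check v ∈ {∞, 2, 3, 5, 23, 31, 37, 41}.
v=3: a=3^-2·(≡2), b=3^0·(≡1) mod 3; (2|3)=-1, (1|3)=+1; (−1)^{-2·0·1}·(-1)^0·(+1)^-2 = +1.
v=∞: 5408105 > 0 and 31 > 0  ⇒  (a,b)_∞ = +1.
v=23: a=23^3·(≡18), b=23^2·(≡18) mod 23; (18|23)=+1, (18|23)=+1; (−1)^{3·2·11}·(+1)^2·(+1)^3 = +1.
v=31: a=31^1·(≡2), b=31^1·(≡25) mod 31; (2|31)=+1, (25|31)=+1; (−1)^{1·1·15}·(+1)^1·(+1)^1 = -1.
v=2: v_2(a)=2, v_2(b)=2; units ≡ 1, 7 (mod 8); ε·ε+αω+βω = 0·1+2·0+2·0 ≡ 0  ⇒  (a,b)_2 = +1.
v=37: a=37^3·(≡14), b=37^2·(≡35) mod 37; (14|37)=-1, (35|37)=-1; (−1)^{3·2·18}·(-1)^2·(-1)^3 = -1.
v=5: a=5^1·(≡1), b=5^2·(≡4) mod 5; (1|5)=+1, (4|5)=+1; (−1)^{1·2·2}·(+1)^2·(+1)^1 = +1.
v=41: a=41^3·(≡23), b=41^2·(≡40) mod 41; (23|41)=+1, (40|41)=+1; (−1)^{3·2·20}·(+1)^2·(+1)^3 = +1.
Ram(5408105, 31) = {31, 37}; no ℚ_31-point on the conic.

[31, 37]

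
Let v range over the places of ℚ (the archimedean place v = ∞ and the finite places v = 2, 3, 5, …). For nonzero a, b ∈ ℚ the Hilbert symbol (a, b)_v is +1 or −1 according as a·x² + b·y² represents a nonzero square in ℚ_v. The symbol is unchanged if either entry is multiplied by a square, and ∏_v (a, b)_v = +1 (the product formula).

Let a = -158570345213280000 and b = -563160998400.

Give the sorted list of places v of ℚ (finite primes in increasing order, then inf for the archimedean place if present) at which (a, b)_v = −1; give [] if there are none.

[3, 7, 11, 13, 23, inf]

(a, b) ≡ (-23023, -10626) mod (ℚ^×)²; places V = {2, 3, 5, 7, 11, 13, 23, ∞}.
(a,b)_3: α=16, u≡2; β=1, v≡1 (mod 3); (2|3)=-1, (1|3)=+1; sign (−1)^0·-1^1·+1^16 = -1.
(a,b)_13: α=1, u≡10; β=2, v≡8 (mod 13); (10|13)=+1, (8|13)=-1; sign (−1)^0·+1^2·-1^1 = -1.
(a,b)_2: α=8, β=9; u≡1, v≡7 (mod 8); ε(u)ε(v)=0·1, αω(v)=8·0, βω(u)=9·0; sum ≡ 0  ⇒  +1.
(a,b)_23: α=1, u≡14; β=1, v≡11 (mod 23); (14|23)=-1, (11|23)=-1; sign (−1)^1·-1^1·-1^1 = -1.
(a,b)_5: α=4, u≡2; β=2, v≡4 (mod 5); (2|5)=-1, (4|5)=+1; sign (−1)^0·-1^2·+1^4 = +1.
(a,b)_7: α=1, u≡4; β=3, v≡2 (mod 7); (4|7)=+1, (2|7)=+1; sign (−1)^1·+1^3·+1^1 = -1.
(a,b)_11: α=1, u≡10; β=1, v≡8 (mod 11); (10|11)=-1, (8|11)=-1; sign (−1)^1·-1^1·-1^1 = -1.
(a,b)_∞: sgn(-23023)=−, sgn(-10626)=−, so -1.
(-23023, -10626 / ℚ) ramifies at {3, 7, 11, 13, 23, ∞}: a division algebra.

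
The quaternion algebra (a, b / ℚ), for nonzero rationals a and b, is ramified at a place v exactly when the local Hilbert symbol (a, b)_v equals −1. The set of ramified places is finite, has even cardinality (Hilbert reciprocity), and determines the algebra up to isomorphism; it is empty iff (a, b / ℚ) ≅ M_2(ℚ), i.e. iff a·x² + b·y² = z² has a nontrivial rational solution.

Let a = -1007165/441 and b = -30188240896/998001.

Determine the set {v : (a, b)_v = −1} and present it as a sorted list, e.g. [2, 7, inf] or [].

(a, b) ≡ (-3485, -319) mod (ℚ^×)²; places V = {2, 3, 5, 7, 11, 17, 19, 29, 37, 41, ∞}.
(a,b)_7: α=-2, u≡1; β=0, v≡3 (mod 7); (1|7)=+1, (3|7)=-1; sign (−1)^0·+1^0·-1^-2 = +1.
(a,b)_41: α=1, u≡17; β=0, v≡36 (mod 41); (17|41)=-1, (36|41)=+1; sign (−1)^0·-1^0·+1^1 = +1.
(a,b)_∞: sgn(-3485)=−, sgn(-319)=−, so -1.
(a,b)_29: α=0, u≡25; β=1, v≡18 (mod 29); (25|29)=+1, (18|29)=-1; sign (−1)^0·+1^1·-1^0 = +1.
(a,b)_11: α=0, u≡6; β=1, v≡5 (mod 11); (6|11)=-1, (5|11)=+1; sign (−1)^0·-1^1·+1^0 = -1.
(a,b)_3: α=-2, u≡1; β=-6, v≡2 (mod 3); (1|3)=+1, (2|3)=-1; sign (−1)^0·+1^-6·-1^-2 = +1.
(a,b)_19: α=0, u≡11; β=2, v≡6 (mod 19); (11|19)=+1, (6|19)=+1; sign (−1)^0·+1^2·+1^0 = +1.
(a,b)_37: α=0, u≡33; β=-2, v≡2 (mod 37); (33|37)=+1, (2|37)=-1; sign (−1)^0·+1^-2·-1^0 = +1.
(a,b)_2: α=0, β=18; u≡3, v≡1 (mod 8); ε(u)ε(v)=1·0, αω(v)=0·0, βω(u)=18·1; sum ≡ 0  ⇒  +1.
(a,b)_5: α=1, u≡2; β=0, v≡4 (mod 5); (2|5)=-1, (4|5)=+1; sign (−1)^0·-1^0·+1^1 = +1.
(a,b)_17: α=3, u≡1; β=0, v≡4 (mod 17); (1|17)=+1, (4|17)=+1; sign (−1)^0·+1^0·+1^3 = +1.
Ram(-3485, -319) = {11, ∞}; no ℚ_11-point on the conic.

[11, inf]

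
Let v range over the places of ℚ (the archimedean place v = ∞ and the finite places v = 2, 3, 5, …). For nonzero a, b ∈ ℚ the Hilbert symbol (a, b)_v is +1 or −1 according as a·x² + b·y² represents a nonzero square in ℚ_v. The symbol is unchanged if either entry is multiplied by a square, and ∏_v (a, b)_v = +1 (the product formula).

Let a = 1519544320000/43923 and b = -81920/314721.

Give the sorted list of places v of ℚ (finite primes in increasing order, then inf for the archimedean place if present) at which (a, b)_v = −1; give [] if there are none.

Mod squares: a ≡ 445179, b ≡ -5. Check v ∈ {∞, 2, 3, 5, 7, 11, 17, 29, 43}.
v=5: a=5^4·(≡4), b=5^1·(≡1) mod 5; (4|5)=+1, (1|5)=+1; (−1)^{4·1·2}·(+1)^1·(+1)^4 = +1.
v=3: a=3^-1·(≡1), b=3^-2·(≡1) mod 3; (1|3)=+1, (1|3)=+1; (−1)^{-1·-2·1}·(+1)^-2·(+1)^-1 = +1.
v=11: a=11^-4·(≡1), b=11^-2·(≡6) mod 11; (1|11)=+1, (6|11)=-1; (−1)^{-4·-2·5}·(+1)^-2·(-1)^-4 = +1.
v=17: a=17^1·(≡5), b=17^-2·(≡3) mod 17; (5|17)=-1, (3|17)=-1; (−1)^{1·-2·8}·(-1)^-2·(-1)^1 = -1.
v=43: a=43^1·(≡32), b=43^0·(≡31) mod 43; (32|43)=-1, (31|43)=+1; (−1)^{1·0·21}·(-1)^0·(+1)^1 = +1.
v=∞: 445179 > 0 and -5 < 0  ⇒  (a,b)_∞ = +1.
v=29: a=29^1·(≡27), b=29^0·(≡16) mod 29; (27|29)=-1, (16|29)=+1; (−1)^{1·0·14}·(-1)^0·(+1)^1 = +1.
v=7: a=7^1·(≡2), b=7^0·(≡1) mod 7; (2|7)=+1, (1|7)=+1; (−1)^{1·0·3}·(+1)^0·(+1)^1 = +1.
v=2: v_2(a)=14, v_2(b)=14; units ≡ 3, 3 (mod 8); ε·ε+αω+βω = 1·1+14·1+14·1 ≡ 1  ⇒  (a,b)_2 = -1.
|Ram(445179, -5)| = 2, even; anisotropic at {2, 17}.

[2, 17]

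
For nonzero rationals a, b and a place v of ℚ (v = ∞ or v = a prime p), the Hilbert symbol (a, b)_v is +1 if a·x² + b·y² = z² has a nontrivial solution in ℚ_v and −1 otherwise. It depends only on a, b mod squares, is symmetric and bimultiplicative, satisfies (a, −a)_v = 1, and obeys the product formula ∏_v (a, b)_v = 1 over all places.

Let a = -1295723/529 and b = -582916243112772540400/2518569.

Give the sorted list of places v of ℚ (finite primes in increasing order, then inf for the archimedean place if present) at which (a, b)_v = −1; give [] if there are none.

[11, 41, 53, inf]

Mod squares: a ≡ -7667, b ≡ -406351. Check v ∈ {∞, 2, 3, 5, 11, 13, 17, 19, 23, 41, 53}.
v=11: a=11^1·(≡6), b=11^3·(≡2) mod 11; (6|11)=-1, (2|11)=-1; (−1)^{1·3·5}·(-1)^3·(-1)^1 = -1.
v=2: v_2(a)=0, v_2(b)=4; units ≡ 5, 1 (mod 8); ε·ε+αω+βω = 0·0+0·0+4·1 ≡ 0  ⇒  (a,b)_2 = +1.
v=41: a=41^1·(≡39), b=41^3·(≡19) mod 41; (39|41)=+1, (19|41)=-1; (−1)^{1·3·20}·(+1)^3·(-1)^1 = -1.
v=53: a=53^0·(≡32), b=53^1·(≡21) mod 53; (32|53)=-1, (21|53)=-1; (−1)^{0·1·26}·(-1)^1·(-1)^0 = -1.
v=3: a=3^0·(≡1), b=3^-2·(≡2) mod 3; (1|3)=+1, (2|3)=-1; (−1)^{0·-2·1}·(+1)^-2·(-1)^0 = +1.
v=19: a=19^0·(≡6), b=19^2·(≡15) mod 19; (6|19)=+1, (15|19)=-1; (−1)^{0·2·9}·(+1)^2·(-1)^0 = +1.
v=∞: -7667 < 0 and -406351 < 0  ⇒  (a,b)_∞ = -1.
v=17: a=17^1·(≡13), b=17^3·(≡13) mod 17; (13|17)=+1, (13|17)=+1; (−1)^{1·3·8}·(+1)^3·(+1)^1 = +1.
v=13: a=13^2·(≡9), b=13^2·(≡9) mod 13; (9|13)=+1, (9|13)=+1; (−1)^{2·2·6}·(+1)^2·(+1)^2 = +1.
v=23: a=23^-2·(≡5), b=23^-4·(≡6) mod 23; (5|23)=-1, (6|23)=+1; (−1)^{-2·-4·11}·(-1)^-4·(+1)^-2 = +1.
v=5: a=5^0·(≡3), b=5^2·(≡1) mod 5; (3|5)=-1, (1|5)=+1; (−1)^{0·2·2}·(-1)^2·(+1)^0 = +1.
|Ram(-7667, -406351)| = 4, even; anisotropic at {11, 41, 53, ∞}.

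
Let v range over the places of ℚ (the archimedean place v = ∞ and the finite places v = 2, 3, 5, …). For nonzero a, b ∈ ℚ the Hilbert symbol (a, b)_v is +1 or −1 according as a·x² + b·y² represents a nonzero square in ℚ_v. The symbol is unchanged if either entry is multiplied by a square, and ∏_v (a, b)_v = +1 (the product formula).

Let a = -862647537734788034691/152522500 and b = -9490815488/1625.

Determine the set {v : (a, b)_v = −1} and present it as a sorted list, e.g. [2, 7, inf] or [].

[2, 7, 11, 13, 17, inf]

Mod squares: a ≡ -11, b ≡ -170170. Check v ∈ {∞, 2, 3, 5, 7, 11, 13, 17, 19}.
v=5: a=5^-4·(≡4), b=5^-3·(≡4) mod 5; (4|5)=+1, (4|5)=+1; (−1)^{-4·-3·2}·(+1)^-3·(+1)^-4 = +1.
v=11: a=11^3·(≡7), b=11^1·(≡6) mod 11; (7|11)=-1, (6|11)=-1; (−1)^{3·1·5}·(-1)^1·(-1)^3 = -1.
v=2: v_2(a)=-2, v_2(b)=9; units ≡ 5, 3 (mod 8); ε·ε+αω+βω = 0·1+-2·1+9·1 ≡ 1  ⇒  (a,b)_2 = -1.
v=3: a=3^8·(≡1), b=3^0·(≡2) mod 3; (1|3)=+1, (2|3)=-1; (−1)^{8·0·1}·(+1)^0·(-1)^8 = +1.
v=7: a=7^2·(≡5), b=7^3·(≡4) mod 7; (5|7)=-1, (4|7)=+1; (−1)^{2·3·3}·(-1)^3·(+1)^2 = -1.
v=13: a=13^-2·(≡6), b=13^-1·(≡10) mod 13; (6|13)=-1, (10|13)=+1; (−1)^{-2·-1·6}·(-1)^-1·(+1)^-2 = -1.
v=17: a=17^10·(≡11), b=17^3·(≡7) mod 17; (11|17)=-1, (7|17)=-1; (−1)^{10·3·8}·(-1)^3·(-1)^10 = -1.
v=∞: -11 < 0 and -170170 < 0  ⇒  (a,b)_∞ = -1.
v=19: a=19^-2·(≡13), b=19^0·(≡14) mod 19; (13|19)=-1, (14|19)=-1; (−1)^{-2·0·9}·(-1)^0·(-1)^-2 = +1.
(-11, -170170 / ℚ) ramifies at {2, 7, 11, 13, 17, ∞}: a division algebra.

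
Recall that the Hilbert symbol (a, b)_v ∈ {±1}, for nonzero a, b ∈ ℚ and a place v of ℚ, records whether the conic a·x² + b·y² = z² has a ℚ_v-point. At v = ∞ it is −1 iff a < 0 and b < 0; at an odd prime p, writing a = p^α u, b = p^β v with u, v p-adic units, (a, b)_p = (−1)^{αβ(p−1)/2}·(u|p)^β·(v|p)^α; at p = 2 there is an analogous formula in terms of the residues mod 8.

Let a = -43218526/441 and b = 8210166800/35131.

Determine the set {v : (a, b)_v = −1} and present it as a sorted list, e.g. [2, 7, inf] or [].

[2, 13, 19, 29]

(a, b) ≡ (-23374, 284867) mod (ℚ^×)²; places V = {2, 3, 5, 7, 11, 13, 19, 29, 31, 37, 43, 47, ∞}.
(a,b)_47: α=0, u≡18; β=1, v≡20 (mod 47); (18|47)=+1, (20|47)=-1; sign (−1)^0·+1^1·-1^0 = +1.
(a,b)_11: α=0, u≡1; β=1, v≡3 (mod 11); (1|11)=+1, (3|11)=+1; sign (−1)^0·+1^1·+1^0 = +1.
(a,b)_2: α=1, β=4; u≡1, v≡3 (mod 8); ε(u)ε(v)=0·1, αω(v)=1·1, βω(u)=4·0; sum ≡ 1  ⇒  -1.
(a,b)_29: α=1, u≡22; β=1, v≡15 (mod 29); (22|29)=+1, (15|29)=-1; sign (−1)^0·+1^1·-1^1 = -1.
(a,b)_31: α=1, u≡29; β=0, v≡9 (mod 31); (29|31)=-1, (9|31)=+1; sign (−1)^0·-1^0·+1^1 = +1.
(a,b)_7: α=-2, u≡3; β=0, v≡2 (mod 7); (3|7)=-1, (2|7)=+1; sign (−1)^0·-1^0·+1^-2 = +1.
(a,b)_5: α=0, u≡4; β=2, v≡2 (mod 5); (4|5)=+1, (2|5)=-1; sign (−1)^0·+1^2·-1^0 = +1.
(a,b)_∞: sgn(-23374)=−, sgn(284867)=+, so +1.
(a,b)_3: α=-2, u≡2; β=0, v≡2 (mod 3); (2|3)=-1, (2|3)=-1; sign (−1)^0·-1^0·-1^-2 = +1.
(a,b)_43: α=2, u≡29; β=-2, v≡15 (mod 43); (29|43)=-1, (15|43)=+1; sign (−1)^0·-1^-2·+1^2 = +1.
(a,b)_19: α=0, u≡13; β=-1, v≡13 (mod 19); (13|19)=-1, (13|19)=-1; sign (−1)^0·-1^-1·-1^0 = -1.
(a,b)_37: α=0, u≡28; β=2, v≡1 (mod 37); (28|37)=+1, (1|37)=+1; sign (−1)^0·+1^2·+1^0 = +1.
(a,b)_13: α=1, u≡12; β=0, v≡6 (mod 13); (12|13)=+1, (6|13)=-1; sign (−1)^0·+1^0·-1^1 = -1.
|Ram(-23374, 284867)| = 4, even; anisotropic at {2, 13, 19, 29}.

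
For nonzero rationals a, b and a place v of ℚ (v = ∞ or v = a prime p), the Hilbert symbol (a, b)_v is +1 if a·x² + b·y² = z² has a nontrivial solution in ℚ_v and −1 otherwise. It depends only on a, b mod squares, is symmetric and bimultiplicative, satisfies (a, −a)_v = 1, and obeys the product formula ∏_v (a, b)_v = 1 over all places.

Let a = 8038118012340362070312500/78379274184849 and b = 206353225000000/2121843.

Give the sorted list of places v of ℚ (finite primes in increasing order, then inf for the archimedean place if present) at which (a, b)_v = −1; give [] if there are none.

[3, 17]

Mod squares: a ≡ 221, b ≡ 3. Check v ∈ {∞, 2, 3, 5, 11, 13, 17, 19, 29, 43}.
v=13: a=13^7·(≡3), b=13^4·(≡4) mod 13; (3|13)=+1, (4|13)=+1; (−1)^{7·4·6}·(+1)^4·(+1)^7 = +1.
v=5: a=5^10·(≡4), b=5^8·(≡2) mod 5; (4|5)=+1, (2|5)=-1; (−1)^{10·8·2}·(+1)^8·(-1)^10 = +1.
v=43: a=43^2·(≡35), b=43^0·(≡34) mod 43; (35|43)=+1, (34|43)=-1; (−1)^{2·0·21}·(+1)^0·(-1)^2 = +1.
v=29: a=29^-6·(≡19), b=29^-4·(≡18) mod 29; (19|29)=-1, (18|29)=-1; (−1)^{-6·-4·14}·(-1)^-4·(-1)^-6 = +1.
v=3: a=3^-2·(≡2), b=3^-1·(≡1) mod 3; (2|3)=-1, (1|3)=+1; (−1)^{-2·-1·1}·(-1)^-1·(+1)^-2 = -1.
v=19: a=19^2·(≡15), b=19^0·(≡8) mod 19; (15|19)=-1, (8|19)=-1; (−1)^{2·0·9}·(-1)^0·(-1)^2 = +1.
v=2: v_2(a)=2, v_2(b)=6; units ≡ 5, 3 (mod 8); ε·ε+αω+βω = 0·1+2·1+6·1 ≡ 0  ⇒  (a,b)_2 = +1.
v=∞: 221 > 0 and 3 > 0  ⇒  (a,b)_∞ = +1.
v=11: a=11^-4·(≡5), b=11^0·(≡5) mod 11; (5|11)=+1, (5|11)=+1; (−1)^{-4·0·5}·(+1)^0·(+1)^-4 = +1.
v=17: a=17^3·(≡2), b=17^2·(≡11) mod 17; (2|17)=+1, (11|17)=-1; (−1)^{3·2·8}·(+1)^2·(-1)^3 = -1.
|Ram(221, 3)| = 2, even; anisotropic at {3, 17}.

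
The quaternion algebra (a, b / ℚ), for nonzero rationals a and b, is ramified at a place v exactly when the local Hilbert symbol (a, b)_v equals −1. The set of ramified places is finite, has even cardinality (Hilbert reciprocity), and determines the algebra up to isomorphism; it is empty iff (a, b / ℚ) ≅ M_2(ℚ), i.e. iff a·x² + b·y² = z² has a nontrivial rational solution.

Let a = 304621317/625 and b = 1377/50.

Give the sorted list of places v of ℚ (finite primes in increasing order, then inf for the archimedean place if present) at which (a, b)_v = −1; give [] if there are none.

[2, 7]

(a, b) ≡ (77, 34) mod (ℚ^×)²; places V = {2, 3, 5, 7, 11, 13, 17, ∞}.
(a,b)_∞: sgn(77)=+, sgn(34)=+, so +1.
(a,b)_3: α=4, u≡2; β=4, v≡1 (mod 3); (2|3)=-1, (1|3)=+1; sign (−1)^0·-1^4·+1^4 = +1.
(a,b)_7: α=1, u≡2; β=0, v≡5 (mod 7); (2|7)=+1, (5|7)=-1; sign (−1)^0·+1^0·-1^1 = -1.
(a,b)_17: α=2, u≡8; β=1, v≡4 (mod 17); (8|17)=+1, (4|17)=+1; sign (−1)^0·+1^1·+1^2 = +1.
(a,b)_13: α=2, u≡4; β=0, v≡7 (mod 13); (4|13)=+1, (7|13)=-1; sign (−1)^0·+1^0·-1^2 = +1.
(a,b)_5: α=-4, u≡2; β=-2, v≡1 (mod 5); (2|5)=-1, (1|5)=+1; sign (−1)^0·-1^-2·+1^-4 = +1.
(a,b)_2: α=0, β=-1; u≡5, v≡1 (mod 8); ε(u)ε(v)=0·0, αω(v)=0·0, βω(u)=-1·1; sum ≡ 1  ⇒  -1.
(a,b)_11: α=1, u≡8; β=0, v≡4 (mod 11); (8|11)=-1, (4|11)=+1; sign (−1)^0·-1^0·+1^1 = +1.
Ram(77, 34) = {2, 7}; no ℚ_2-point on the conic.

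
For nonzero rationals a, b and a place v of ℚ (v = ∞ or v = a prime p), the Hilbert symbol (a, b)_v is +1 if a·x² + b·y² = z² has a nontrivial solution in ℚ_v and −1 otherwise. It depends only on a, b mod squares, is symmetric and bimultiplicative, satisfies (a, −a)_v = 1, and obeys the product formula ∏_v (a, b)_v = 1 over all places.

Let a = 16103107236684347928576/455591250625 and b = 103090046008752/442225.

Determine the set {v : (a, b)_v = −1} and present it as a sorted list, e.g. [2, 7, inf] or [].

Mod squares: a ≡ 290191, b ≡ 28083. Check v ∈ {∞, 2, 3, 5, 7, 11, 17, 19, 23, 29, 31, 37}.
v=31: a=31^1·(≡24), b=31^0·(≡28) mod 31; (24|31)=-1, (28|31)=+1; (−1)^{1·0·15}·(-1)^0·(+1)^1 = +1.
v=11: a=11^3·(≡3), b=11^3·(≡3) mod 11; (3|11)=+1, (3|11)=+1; (−1)^{3·3·5}·(+1)^3·(+1)^3 = -1.
v=23: a=23^1·(≡13), b=23^1·(≡18) mod 23; (13|23)=+1, (18|23)=+1; (−1)^{1·1·11}·(+1)^1·(+1)^1 = -1.
v=∞: 290191 > 0 and 28083 > 0  ⇒  (a,b)_∞ = +1.
v=3: a=3^18·(≡1), b=3^9·(≡1) mod 3; (1|3)=+1, (1|3)=+1; (−1)^{18·9·1}·(+1)^9·(+1)^18 = +1.
v=7: a=7^-4·(≡3), b=7^-2·(≡6) mod 7; (3|7)=-1, (6|7)=-1; (−1)^{-4·-2·3}·(-1)^-2·(-1)^-4 = +1.
v=37: a=37^1·(≡10), b=37^1·(≡14) mod 37; (10|37)=+1, (14|37)=-1; (−1)^{1·1·18}·(+1)^1·(-1)^1 = -1.
v=19: a=19^-2·(≡9), b=19^-2·(≡1) mod 19; (9|19)=+1, (1|19)=+1; (−1)^{-2·-2·9}·(+1)^-2·(+1)^-2 = +1.
v=2: v_2(a)=12, v_2(b)=4; units ≡ 7, 3 (mod 8); ε·ε+αω+βω = 1·1+12·1+4·0 ≡ 1  ⇒  (a,b)_2 = -1.
v=29: a=29^-2·(≡3), b=29^0·(≡26) mod 29; (3|29)=-1, (26|29)=-1; (−1)^{-2·0·14}·(-1)^0·(-1)^-2 = +1.
v=17: a=17^2·(≡9), b=17^2·(≡8) mod 17; (9|17)=+1, (8|17)=+1; (−1)^{2·2·8}·(+1)^2·(+1)^2 = +1.
v=5: a=5^-4·(≡1), b=5^-2·(≡3) mod 5; (1|5)=+1, (3|5)=-1; (−1)^{-4·-2·2}·(+1)^-2·(-1)^-4 = +1.
Ram(290191, 28083) = {2, 11, 23, 37}; no ℚ_2-point on the conic.

[2, 11, 23, 37]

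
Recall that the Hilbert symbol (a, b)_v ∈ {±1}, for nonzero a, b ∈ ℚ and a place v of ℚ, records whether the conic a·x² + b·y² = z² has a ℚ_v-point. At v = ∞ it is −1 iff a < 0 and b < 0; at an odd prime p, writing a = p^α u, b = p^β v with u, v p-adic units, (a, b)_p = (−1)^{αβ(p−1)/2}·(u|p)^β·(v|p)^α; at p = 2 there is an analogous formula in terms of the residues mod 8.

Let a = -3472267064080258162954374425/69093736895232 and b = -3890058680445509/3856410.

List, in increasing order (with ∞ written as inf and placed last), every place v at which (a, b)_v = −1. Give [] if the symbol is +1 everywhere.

[2, 11, 29, inf]

Mod squares: a ≡ -1131, b ≡ -3410. Check v ∈ {∞, 2, 3, 5, 7, 11, 13, 17, 23, 29, 31}.
v=31: a=31^6·(≡4), b=31^3·(≡9) mod 31; (4|31)=+1, (9|31)=+1; (−1)^{6·3·15}·(+1)^3·(+1)^6 = +1.
v=2: v_2(a)=-8, v_2(b)=-1; units ≡ 5, 7 (mod 8); ε·ε+αω+βω = 0·1+-8·0+-1·1 ≡ 1  ⇒  (a,b)_2 = -1.
v=7: a=7^-2·(≡6), b=7^0·(≡6) mod 7; (6|7)=-1, (6|7)=-1; (−1)^{-2·0·3}·(-1)^0·(-1)^-2 = +1.
v=13: a=13^3·(≡10), b=13^2·(≡4) mod 13; (10|13)=+1, (4|13)=+1; (−1)^{3·2·6}·(+1)^2·(+1)^3 = +1.
v=29: a=29^3·(≡11), b=29^2·(≡14) mod 29; (11|29)=-1, (14|29)=-1; (−1)^{3·2·14}·(-1)^2·(-1)^3 = -1.
v=11: a=11^2·(≡8), b=11^1·(≡4) mod 11; (8|11)=-1, (4|11)=+1; (−1)^{2·1·5}·(-1)^1·(+1)^2 = -1.
v=∞: -1131 < 0 and -3410 < 0  ⇒  (a,b)_∞ = -1.
v=17: a=17^6·(≡2), b=17^4·(≡5) mod 17; (2|17)=+1, (5|17)=-1; (−1)^{6·4·8}·(+1)^4·(-1)^6 = +1.
v=23: a=23^-4·(≡17), b=23^-2·(≡11) mod 23; (17|23)=-1, (11|23)=-1; (−1)^{-4·-2·11}·(-1)^-2·(-1)^-4 = +1.
v=3: a=3^-9·(≡1), b=3^-6·(≡1) mod 3; (1|3)=+1, (1|3)=+1; (−1)^{-9·-6·1}·(+1)^-6·(+1)^-9 = +1.
v=5: a=5^2·(≡4), b=5^-1·(≡3) mod 5; (4|5)=+1, (3|5)=-1; (−1)^{2·-1·2}·(+1)^-1·(-1)^2 = +1.
(-1131, -3410 / ℚ) ramifies at {2, 11, 29, ∞}: a division algebra.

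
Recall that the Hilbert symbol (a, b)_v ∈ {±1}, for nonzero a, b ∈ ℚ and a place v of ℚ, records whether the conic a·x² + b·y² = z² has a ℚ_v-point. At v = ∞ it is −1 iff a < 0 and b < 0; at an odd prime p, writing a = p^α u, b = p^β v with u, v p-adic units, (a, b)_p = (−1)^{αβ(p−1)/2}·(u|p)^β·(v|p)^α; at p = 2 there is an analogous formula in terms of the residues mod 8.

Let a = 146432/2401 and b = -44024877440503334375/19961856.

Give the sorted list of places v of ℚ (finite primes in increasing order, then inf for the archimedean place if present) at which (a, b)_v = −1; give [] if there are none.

Mod squares: a ≡ 143, b ≡ -5610. Check v ∈ {∞, 2, 3, 5, 7, 11, 13, 17, 19, 23, 29}.
v=13: a=13^1·(≡5), b=13^4·(≡11) mod 13; (5|13)=-1, (11|13)=-1; (−1)^{1·4·6}·(-1)^4·(-1)^1 = -1.
v=2: v_2(a)=10, v_2(b)=-11; units ≡ 7, 3 (mod 8); ε·ε+αω+βω = 1·1+10·1+-11·0 ≡ 1  ⇒  (a,b)_2 = -1.
v=19: a=19^0·(≡8), b=19^-2·(≡15) mod 19; (8|19)=-1, (15|19)=-1; (−1)^{0·-2·9}·(-1)^-2·(-1)^0 = +1.
v=29: a=29^0·(≡3), b=29^2·(≡16) mod 29; (3|29)=-1, (16|29)=+1; (−1)^{0·2·14}·(-1)^2·(+1)^0 = +1.
v=11: a=11^1·(≡8), b=11^3·(≡10) mod 11; (8|11)=-1, (10|11)=-1; (−1)^{1·3·5}·(-1)^3·(-1)^1 = -1.
v=23: a=23^0·(≡22), b=23^2·(≡13) mod 23; (22|23)=-1, (13|23)=+1; (−1)^{0·2·11}·(-1)^2·(+1)^0 = +1.
v=5: a=5^0·(≡2), b=5^5·(≡3) mod 5; (2|5)=-1, (3|5)=-1; (−1)^{0·5·2}·(-1)^5·(-1)^0 = -1.
v=17: a=17^0·(≡7), b=17^1·(≡7) mod 17; (7|17)=-1, (7|17)=-1; (−1)^{0·1·8}·(-1)^1·(-1)^0 = -1.
v=∞: 143 > 0 and -5610 < 0  ⇒  (a,b)_∞ = +1.
v=3: a=3^0·(≡2), b=3^-3·(≡2) mod 3; (2|3)=-1, (2|3)=-1; (−1)^{0·-3·1}·(-1)^-3·(-1)^0 = -1.
v=7: a=7^-4·(≡6), b=7^2·(≡4) mod 7; (6|7)=-1, (4|7)=+1; (−1)^{-4·2·3}·(-1)^2·(+1)^-4 = +1.
|Ram(143, -5610)| = 6, even; anisotropic at {2, 3, 5, 11, 13, 17}.

[2, 3, 5, 11, 13, 17]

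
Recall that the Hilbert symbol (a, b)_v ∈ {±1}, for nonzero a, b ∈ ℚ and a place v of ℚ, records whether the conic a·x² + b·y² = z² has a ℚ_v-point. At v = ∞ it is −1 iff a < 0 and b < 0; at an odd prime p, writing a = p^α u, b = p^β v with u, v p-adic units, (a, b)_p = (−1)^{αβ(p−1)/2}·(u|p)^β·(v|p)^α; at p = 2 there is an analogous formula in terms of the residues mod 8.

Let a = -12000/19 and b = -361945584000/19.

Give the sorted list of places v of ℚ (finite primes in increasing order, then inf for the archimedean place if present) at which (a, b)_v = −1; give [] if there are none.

[5, 11, 13, inf]

(a, b) ≡ (-570, -5895890) mod (ℚ^×)²; places V = {2, 3, 5, 7, 11, 13, 19, 31, ∞}.
(a,b)_∞: sgn(-570)=−, sgn(-5895890)=−, so -1.
(a,b)_3: α=1, u≡2; β=6, v≡1 (mod 3); (2|3)=-1, (1|3)=+1; sign (−1)^0·-1^6·+1^1 = +1.
(a,b)_11: α=0, u≡7; β=1, v≡8 (mod 11); (7|11)=-1, (8|11)=-1; sign (−1)^0·-1^1·-1^0 = -1.
(a,b)_13: α=0, u≡2; β=1, v≡4 (mod 13); (2|13)=-1, (4|13)=+1; sign (−1)^0·-1^1·+1^0 = -1.
(a,b)_2: α=5, β=7; u≡3, v≡7 (mod 8); ε(u)ε(v)=1·1, αω(v)=5·0, βω(u)=7·1; sum ≡ 0  ⇒  +1.
(a,b)_5: α=3, u≡1; β=3, v≡2 (mod 5); (1|5)=+1, (2|5)=-1; sign (−1)^0·+1^3·-1^3 = -1.
(a,b)_19: α=-1, u≡8; β=-1, v≡1 (mod 19); (8|19)=-1, (1|19)=+1; sign (−1)^1·-1^-1·+1^-1 = +1.
(a,b)_7: α=0, u≡1; β=1, v≡5 (mod 7); (1|7)=+1, (5|7)=-1; sign (−1)^0·+1^1·-1^0 = +1.
(a,b)_31: α=0, u≡8; β=1, v≡17 (mod 31); (8|31)=+1, (17|31)=-1; sign (−1)^0·+1^1·-1^0 = +1.
Ram(-570, -5895890) = {5, 11, 13, ∞}; no ℚ_5-point on the conic.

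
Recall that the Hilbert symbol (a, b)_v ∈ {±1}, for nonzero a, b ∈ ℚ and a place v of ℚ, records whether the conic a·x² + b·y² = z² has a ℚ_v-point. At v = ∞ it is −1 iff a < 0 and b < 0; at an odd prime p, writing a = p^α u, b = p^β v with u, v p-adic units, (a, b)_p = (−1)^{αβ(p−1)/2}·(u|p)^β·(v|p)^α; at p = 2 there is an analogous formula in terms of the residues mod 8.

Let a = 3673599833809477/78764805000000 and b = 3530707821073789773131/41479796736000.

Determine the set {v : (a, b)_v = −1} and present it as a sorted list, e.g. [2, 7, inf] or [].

[31, 47]

(a, b) ≡ (6665, 2192785) mod (ℚ^×)²; places V = {2, 3, 5, 7, 11, 13, 19, 31, 43, 47, ∞}.
(a,b)_31: α=1, u≡6; β=1, v≡24 (mod 31); (6|31)=-1, (24|31)=-1; sign (−1)^1·-1^1·-1^1 = -1.
(a,b)_3: α=-8, u≡2; β=-10, v≡1 (mod 3); (2|3)=-1, (1|3)=+1; sign (−1)^0·-1^-10·+1^-8 = +1.
(a,b)_7: α=-4, u≡4; β=-3, v≡3 (mod 7); (4|7)=+1, (3|7)=-1; sign (−1)^0·+1^-3·-1^-4 = +1.
(a,b)_47: α=2, u≡20; β=3, v≡38 (mod 47); (20|47)=-1, (38|47)=-1; sign (−1)^0·-1^3·-1^2 = -1.
(a,b)_13: α=4, u≡3; β=6, v≡3 (mod 13); (3|13)=+1, (3|13)=+1; sign (−1)^0·+1^6·+1^4 = +1.
(a,b)_11: α=2, u≡2; β=4, v≡1 (mod 11); (2|11)=-1, (1|11)=+1; sign (−1)^0·-1^4·+1^2 = +1.
(a,b)_5: α=-7, u≡3; β=-3, v≡2 (mod 5); (3|5)=-1, (2|5)=-1; sign (−1)^0·-1^-3·-1^-7 = +1.
(a,b)_19: α=2, u≡14; β=2, v≡3 (mod 19); (14|19)=-1, (3|19)=-1; sign (−1)^0·-1^2·-1^2 = +1.
(a,b)_43: α=1, u≡32; β=1, v≡14 (mod 43); (32|43)=-1, (14|43)=+1; sign (−1)^1·-1^1·+1^1 = +1.
(a,b)_2: α=-6, β=-14; u≡1, v≡1 (mod 8); ε(u)ε(v)=0·0, αω(v)=-6·0, βω(u)=-14·0; sum ≡ 0  ⇒  +1.
(a,b)_∞: sgn(6665)=+, sgn(2192785)=+, so +1.
|Ram(6665, 2192785)| = 2, even; anisotropic at {31, 47}.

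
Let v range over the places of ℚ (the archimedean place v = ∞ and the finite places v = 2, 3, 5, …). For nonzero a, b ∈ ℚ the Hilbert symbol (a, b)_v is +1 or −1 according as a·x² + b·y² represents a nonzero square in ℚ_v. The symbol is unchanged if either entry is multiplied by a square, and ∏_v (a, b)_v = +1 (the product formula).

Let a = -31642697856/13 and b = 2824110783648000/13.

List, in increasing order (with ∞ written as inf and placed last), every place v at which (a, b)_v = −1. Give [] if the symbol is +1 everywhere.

[2, 3, 5, 7, 11, 13]

(a, b) ≡ (-858, 85085) mod (ℚ^×)²; places V = {2, 3, 5, 7, 11, 13, 17, 23, ∞}.
(a,b)_∞: sgn(-858)=−, sgn(85085)=+, so +1.
(a,b)_7: α=2, u≡3; β=3, v≡5 (mod 7); (3|7)=-1, (5|7)=-1; sign (−1)^0·-1^3·-1^2 = -1.
(a,b)_23: α=2, u≡1; β=2, v≡13 (mod 23); (1|23)=+1, (13|23)=+1; sign (−1)^0·+1^2·+1^2 = +1.
(a,b)_2: α=7, β=8; u≡3, v≡5 (mod 8); ε(u)ε(v)=1·0, αω(v)=7·1, βω(u)=8·1; sum ≡ 1  ⇒  -1.
(a,b)_13: α=-1, u≡10; β=-1, v≡2 (mod 13); (10|13)=+1, (2|13)=-1; sign (−1)^0·+1^-1·-1^-1 = -1.
(a,b)_5: α=0, u≡3; β=3, v≡3 (mod 5); (3|5)=-1, (3|5)=-1; sign (−1)^0·-1^3·-1^0 = -1.
(a,b)_17: α=2, u≡9; β=3, v≡10 (mod 17); (9|17)=+1, (10|17)=-1; sign (−1)^0·+1^3·-1^2 = +1.
(a,b)_3: α=1, u≡2; β=2, v≡2 (mod 3); (2|3)=-1, (2|3)=-1; sign (−1)^0·-1^2·-1^1 = -1.
(a,b)_11: α=1, u≡2; β=1, v≡8 (mod 11); (2|11)=-1, (8|11)=-1; sign (−1)^1·-1^1·-1^1 = -1.
Ram(-858, 85085) = {2, 3, 5, 7, 11, 13}; no ℚ_2-point on the conic.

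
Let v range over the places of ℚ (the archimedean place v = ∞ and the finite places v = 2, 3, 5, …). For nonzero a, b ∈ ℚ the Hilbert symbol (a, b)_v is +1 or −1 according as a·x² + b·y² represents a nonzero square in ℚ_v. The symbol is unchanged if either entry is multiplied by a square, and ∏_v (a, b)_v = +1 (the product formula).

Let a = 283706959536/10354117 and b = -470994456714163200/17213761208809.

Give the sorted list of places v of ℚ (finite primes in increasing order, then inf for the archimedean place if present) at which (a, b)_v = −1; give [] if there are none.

(a, b) ≡ (3367, -37) mod (ℚ^×)²; places V = {2, 3, 5, 7, 11, 13, 23, 31, 37, 41, 47, ∞}.
(a,b)_13: α=1, u≡1; β=2, v≡11 (mod 13); (1|13)=+1, (11|13)=-1; sign (−1)^0·+1^2·-1^1 = -1.
(a,b)_37: α=-1, u≡19; β=1, v≡1 (mod 37); (19|37)=-1, (1|37)=+1; sign (−1)^0·-1^1·+1^-1 = -1.
(a,b)_∞: sgn(3367)=+, sgn(-37)=−, so +1.
(a,b)_31: α=0, u≡16; β=-2, v≡25 (mod 31); (16|31)=+1, (25|31)=+1; sign (−1)^0·+1^-2·+1^0 = +1.
(a,b)_23: α=-4, u≡2; β=-6, v≡8 (mod 23); (2|23)=+1, (8|23)=+1; sign (−1)^0·+1^-6·+1^-4 = +1.
(a,b)_3: α=6, u≡1; β=6, v≡2 (mod 3); (1|3)=+1, (2|3)=-1; sign (−1)^0·+1^6·-1^6 = +1.
(a,b)_7: α=1, u≡3; β=4, v≡3 (mod 7); (3|7)=-1, (3|7)=-1; sign (−1)^0·-1^4·-1^1 = -1.
(a,b)_47: α=2, u≡31; β=0, v≡20 (mod 47); (31|47)=-1, (20|47)=-1; sign (−1)^0·-1^0·-1^2 = +1.
(a,b)_5: α=0, u≡3; β=2, v≡3 (mod 5); (3|5)=-1, (3|5)=-1; sign (−1)^0·-1^2·-1^0 = +1.
(a,b)_41: α=0, u≡18; β=2, v≡2 (mod 41); (18|41)=+1, (2|41)=+1; sign (−1)^0·+1^2·+1^0 = +1.
(a,b)_11: α=2, u≡5; β=-2, v≡7 (mod 11); (5|11)=+1, (7|11)=-1; sign (−1)^0·+1^-2·-1^2 = +1.
(a,b)_2: α=4, β=10; u≡7, v≡3 (mod 8); ε(u)ε(v)=1·1, αω(v)=4·1, βω(u)=10·0; sum ≡ 1  ⇒  -1.
Ram(3367, -37) = {2, 7, 13, 37}; no ℚ_2-point on the conic.

[2, 7, 13, 37]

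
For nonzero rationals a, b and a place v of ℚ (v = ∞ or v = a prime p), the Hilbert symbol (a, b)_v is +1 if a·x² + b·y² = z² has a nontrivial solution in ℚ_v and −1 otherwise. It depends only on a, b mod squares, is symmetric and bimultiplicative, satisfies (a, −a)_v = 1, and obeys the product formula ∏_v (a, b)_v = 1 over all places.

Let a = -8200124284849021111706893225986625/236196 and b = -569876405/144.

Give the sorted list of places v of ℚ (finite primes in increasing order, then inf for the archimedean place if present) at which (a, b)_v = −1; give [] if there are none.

(a, b) ≡ (-190892065, -1578605) mod (ℚ^×)²; places V = {2, 3, 5, 7, 13, 17, 19, 23, 29, 31, 37, 53, ∞}.
(a,b)_5: α=3, u≡2; β=1, v≡1 (mod 5); (2|5)=-1, (1|5)=+1; sign (−1)^0·-1^1·+1^3 = -1.
(a,b)_23: α=3, u≡7; β=1, v≡15 (mod 23); (7|23)=-1, (15|23)=-1; sign (−1)^1·-1^1·-1^3 = -1.
(a,b)_31: α=2, u≡19; β=0, v≡8 (mod 31); (19|31)=+1, (8|31)=+1; sign (−1)^0·+1^0·+1^2 = +1.
(a,b)_7: α=5, u≡4; β=1, v≡4 (mod 7); (4|7)=+1, (4|7)=+1; sign (−1)^1·+1^1·+1^5 = -1.
(a,b)_53: α=4, u≡29; β=1, v≡36 (mod 53); (29|53)=+1, (36|53)=+1; sign (−1)^0·+1^1·+1^4 = +1.
(a,b)_19: α=4, u≡16; β=2, v≡13 (mod 19); (16|19)=+1, (13|19)=-1; sign (−1)^0·+1^2·-1^4 = +1.
(a,b)_17: α=1, u≡7; β=0, v≡16 (mod 17); (7|17)=-1, (16|17)=+1; sign (−1)^0·-1^0·+1^1 = +1.
(a,b)_2: α=-2, β=-4; u≡7, v≡3 (mod 8); ε(u)ε(v)=1·1, αω(v)=-2·1, βω(u)=-4·0; sum ≡ 1  ⇒  -1.
(a,b)_∞: sgn(-190892065)=−, sgn(-1578605)=−, so -1.
(a,b)_37: α=3, u≡6; β=1, v≡28 (mod 37); (6|37)=-1, (28|37)=+1; sign (−1)^0·-1^1·+1^3 = -1.
(a,b)_29: α=1, u≡28; β=0, v≡15 (mod 29); (28|29)=+1, (15|29)=-1; sign (−1)^0·+1^0·-1^1 = -1.
(a,b)_13: α=1, u≡5; β=0, v≡6 (mod 13); (5|13)=-1, (6|13)=-1; sign (−1)^0·-1^0·-1^1 = -1.
(a,b)_3: α=-10, u≡2; β=-2, v≡1 (mod 3); (2|3)=-1, (1|3)=+1; sign (−1)^0·-1^-2·+1^-10 = +1.
|Ram(-190892065, -1578605)| = 8, even; anisotropic at {2, 5, 7, 13, 23, 29, 37, ∞}.

[2, 5, 7, 13, 23, 29, 37, inf]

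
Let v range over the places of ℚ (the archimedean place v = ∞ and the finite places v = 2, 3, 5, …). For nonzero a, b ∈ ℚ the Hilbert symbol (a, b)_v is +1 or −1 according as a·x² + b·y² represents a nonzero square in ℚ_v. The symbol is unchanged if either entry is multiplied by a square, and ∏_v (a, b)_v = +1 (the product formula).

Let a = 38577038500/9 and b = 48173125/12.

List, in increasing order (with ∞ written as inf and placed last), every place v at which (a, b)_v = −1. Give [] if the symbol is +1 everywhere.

[11, 13]

(a, b) ≡ (385, 39) mod (ℚ^×)²; places V = {2, 3, 5, 7, 11, 13, ∞}.
(a,b)_5: α=3, u≡2; β=4, v≡1 (mod 5); (2|5)=-1, (1|5)=+1; sign (−1)^0·-1^4·+1^3 = +1.
(a,b)_3: α=-2, u≡1; β=-1, v≡1 (mod 3); (1|3)=+1, (1|3)=+1; sign (−1)^0·+1^-1·+1^-2 = +1.
(a,b)_2: α=2, β=-2; u≡1, v≡7 (mod 8); ε(u)ε(v)=0·1, αω(v)=2·0, βω(u)=-2·0; sum ≡ 0  ⇒  +1.
(a,b)_7: α=3, u≡5; β=2, v≡2 (mod 7); (5|7)=-1, (2|7)=+1; sign (−1)^0·-1^2·+1^3 = +1.
(a,b)_13: α=2, u≡8; β=1, v≡12 (mod 13); (8|13)=-1, (12|13)=+1; sign (−1)^0·-1^1·+1^2 = -1.
(a,b)_∞: sgn(385)=+, sgn(39)=+, so +1.
(a,b)_11: α=3, u≡2; β=2, v≡2 (mod 11); (2|11)=-1, (2|11)=-1; sign (−1)^0·-1^2·-1^3 = -1.
Ram(385, 39) = {11, 13}; no ℚ_11-point on the conic.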